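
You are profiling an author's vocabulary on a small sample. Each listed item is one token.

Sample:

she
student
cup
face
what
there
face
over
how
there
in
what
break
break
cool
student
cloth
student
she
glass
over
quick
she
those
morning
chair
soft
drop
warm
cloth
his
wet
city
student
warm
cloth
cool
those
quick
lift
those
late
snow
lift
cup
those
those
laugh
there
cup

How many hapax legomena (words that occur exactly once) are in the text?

Frequencies: those:5, student:4, she:3, cup:3, there:3, cloth:3, face:2, what:2, over:2, break:2, cool:2, quick:2, warm:2, lift:2, how:1, in:1, glass:1, morning:1, chair:1, soft:1, … (7 more, each freq 1)
Hapax (freq=1): chair, city, drop, glass, his, how, in, late, laugh, morning, snow, soft, wet

13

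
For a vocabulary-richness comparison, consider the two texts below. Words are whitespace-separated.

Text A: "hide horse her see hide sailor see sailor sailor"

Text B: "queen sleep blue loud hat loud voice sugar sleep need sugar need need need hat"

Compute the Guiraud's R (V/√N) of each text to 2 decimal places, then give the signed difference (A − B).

A: V=5, N=9, R=1.67
B: V=8, N=15, R=2.07
Difference = 1.67 − 2.07 = -0.40

-0.40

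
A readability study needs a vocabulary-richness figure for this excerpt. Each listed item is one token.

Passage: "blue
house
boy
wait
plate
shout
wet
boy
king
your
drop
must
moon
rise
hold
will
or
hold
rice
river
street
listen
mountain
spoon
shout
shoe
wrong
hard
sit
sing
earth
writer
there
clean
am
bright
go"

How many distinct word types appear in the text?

34

Distinct types: {am, blue, boy, bright, clean, drop, earth, go, hard, hold, house, king, listen, moon, mountain, must, or, plate, rice, rise, river, shoe, shout, sing, sit, spoon, street, there, wait, wet, will, writer, wrong, your}
V = 34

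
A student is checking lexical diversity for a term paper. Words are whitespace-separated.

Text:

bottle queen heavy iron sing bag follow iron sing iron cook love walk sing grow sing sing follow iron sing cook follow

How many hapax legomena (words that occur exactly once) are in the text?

Frequencies: sing:6, iron:4, follow:3, cook:2, bottle:1, queen:1, heavy:1, bag:1, love:1, walk:1, grow:1
Hapax (freq=1): bag, bottle, grow, heavy, love, queen, walk

7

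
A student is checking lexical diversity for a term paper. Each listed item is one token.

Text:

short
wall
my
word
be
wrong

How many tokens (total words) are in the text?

6

Tokens: short, wall, my, word, be, wrong
N = 6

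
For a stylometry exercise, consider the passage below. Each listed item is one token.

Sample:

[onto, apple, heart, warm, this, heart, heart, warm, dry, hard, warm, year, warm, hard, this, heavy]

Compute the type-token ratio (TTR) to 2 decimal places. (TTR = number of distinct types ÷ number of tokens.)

0.56

N = 16 tokens, V = 9 types.
TTR = V / N = 9 / 16 = 0.56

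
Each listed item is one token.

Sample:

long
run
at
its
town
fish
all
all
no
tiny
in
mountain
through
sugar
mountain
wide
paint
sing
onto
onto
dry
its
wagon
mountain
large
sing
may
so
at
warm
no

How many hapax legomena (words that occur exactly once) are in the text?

Frequencies: mountain:3, at:2, its:2, all:2, no:2, sing:2, onto:2, long:1, run:1, town:1, fish:1, tiny:1, in:1, through:1, sugar:1, wide:1, paint:1, dry:1, wagon:1, large:1, … (3 more, each freq 1)
Hapax (freq=1): dry, fish, in, large, long, may, paint, run, so, sugar, through, tiny, town, wagon, warm, wide

16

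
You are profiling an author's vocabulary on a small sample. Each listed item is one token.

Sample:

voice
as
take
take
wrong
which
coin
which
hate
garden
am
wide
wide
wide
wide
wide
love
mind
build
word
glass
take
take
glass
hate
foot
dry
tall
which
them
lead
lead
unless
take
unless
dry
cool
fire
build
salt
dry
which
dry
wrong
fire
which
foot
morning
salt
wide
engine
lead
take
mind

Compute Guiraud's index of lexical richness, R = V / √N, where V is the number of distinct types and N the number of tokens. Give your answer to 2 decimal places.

3.54

N = 54, V = 26.
√N = 7.348469
R = 26 / 7.348469 = 3.54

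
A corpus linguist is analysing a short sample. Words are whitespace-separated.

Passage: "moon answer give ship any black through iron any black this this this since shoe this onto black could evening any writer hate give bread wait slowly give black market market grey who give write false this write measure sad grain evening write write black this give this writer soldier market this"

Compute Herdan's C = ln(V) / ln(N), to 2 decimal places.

N = 52, V = 28.
ln(V) = 3.332205, ln(N) = 3.951244
C = 3.332205 / 3.951244 = 0.84

0.84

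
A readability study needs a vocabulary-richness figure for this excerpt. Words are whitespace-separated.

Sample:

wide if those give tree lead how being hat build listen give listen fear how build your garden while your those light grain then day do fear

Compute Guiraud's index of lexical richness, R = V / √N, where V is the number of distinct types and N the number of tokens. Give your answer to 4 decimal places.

N = 27, V = 20.
√N = 5.196152
R = 20 / 5.196152 = 3.8490

3.8490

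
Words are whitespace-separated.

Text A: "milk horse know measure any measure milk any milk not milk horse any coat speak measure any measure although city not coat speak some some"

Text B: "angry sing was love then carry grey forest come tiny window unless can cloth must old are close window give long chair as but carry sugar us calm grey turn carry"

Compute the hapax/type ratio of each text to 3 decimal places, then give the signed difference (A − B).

A: hapax=3, V=11, ratio=0.273
B: hapax=24, V=27, ratio=0.889
Difference = 0.273 − 0.889 = -0.616

-0.616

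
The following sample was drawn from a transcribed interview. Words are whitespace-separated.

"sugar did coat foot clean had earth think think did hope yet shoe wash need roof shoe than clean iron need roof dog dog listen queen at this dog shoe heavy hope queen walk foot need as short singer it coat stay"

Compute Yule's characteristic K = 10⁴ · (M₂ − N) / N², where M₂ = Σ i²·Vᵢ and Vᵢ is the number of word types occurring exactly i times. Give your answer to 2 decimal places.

192.74

Frequencies: shoe:3, need:3, dog:3, did:2, coat:2, foot:2, clean:2, think:2, hope:2, roof:2, queen:2, sugar:1, had:1, earth:1, yet:1, wash:1, than:1, iron:1, listen:1, at:1, … (8 more, each freq 1)
N = 42. Frequency spectrum: V_1=17, V_2=8, V_3=3
M₂ = 1²·17 + 2²·8 + 3²·3 = 76
K = 10000 × (76 − 42) / 42² = 192.74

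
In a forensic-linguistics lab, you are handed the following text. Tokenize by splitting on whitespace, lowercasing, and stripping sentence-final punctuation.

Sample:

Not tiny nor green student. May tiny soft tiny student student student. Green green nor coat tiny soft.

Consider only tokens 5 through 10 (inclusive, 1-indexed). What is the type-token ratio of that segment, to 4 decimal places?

Segment tokens 5–10: student, may, tiny, soft, tiny, student
Segment N = 6, segment V = 4.
TTR = 4 / 6 = 0.6667

0.6667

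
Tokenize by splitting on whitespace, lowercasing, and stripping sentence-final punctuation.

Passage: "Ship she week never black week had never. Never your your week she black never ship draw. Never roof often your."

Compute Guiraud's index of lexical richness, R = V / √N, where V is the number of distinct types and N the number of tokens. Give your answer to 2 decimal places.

2.18

N = 21, V = 10.
√N = 4.582576
R = 10 / 4.582576 = 2.18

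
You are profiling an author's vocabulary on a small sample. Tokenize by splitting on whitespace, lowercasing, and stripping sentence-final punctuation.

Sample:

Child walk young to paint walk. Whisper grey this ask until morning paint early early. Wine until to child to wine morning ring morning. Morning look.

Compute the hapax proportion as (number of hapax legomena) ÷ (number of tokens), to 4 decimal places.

Frequencies: morning:4, to:3, child:2, walk:2, paint:2, until:2, early:2, wine:2, young:1, whisper:1, grey:1, this:1, ask:1, ring:1, look:1
Hapax count = 7; token count = 26.
Ratio = 7 / 26 = 0.2692

0.2692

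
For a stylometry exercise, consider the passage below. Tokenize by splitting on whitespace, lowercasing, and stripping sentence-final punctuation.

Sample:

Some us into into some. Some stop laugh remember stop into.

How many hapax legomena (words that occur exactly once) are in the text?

Frequencies: some:3, into:3, stop:2, us:1, laugh:1, remember:1
Hapax (freq=1): laugh, remember, us

3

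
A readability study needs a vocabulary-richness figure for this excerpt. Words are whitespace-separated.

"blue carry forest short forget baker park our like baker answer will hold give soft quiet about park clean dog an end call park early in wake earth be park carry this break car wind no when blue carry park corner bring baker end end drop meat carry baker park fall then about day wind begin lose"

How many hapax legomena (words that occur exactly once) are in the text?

34

Frequencies: park:6, carry:4, baker:4, end:3, blue:2, about:2, wind:2, forest:1, short:1, forget:1, our:1, like:1, answer:1, will:1, hold:1, give:1, soft:1, quiet:1, clean:1, dog:1, … (21 more, each freq 1)
Hapax (freq=1): an, answer, be, begin, break, bring, call, car, clean, corner, day, dog, drop, early, earth, fall, forest, forget, give, hold, in, like, lose, meat, no, our, quiet, short, soft, then, this, wake, when, will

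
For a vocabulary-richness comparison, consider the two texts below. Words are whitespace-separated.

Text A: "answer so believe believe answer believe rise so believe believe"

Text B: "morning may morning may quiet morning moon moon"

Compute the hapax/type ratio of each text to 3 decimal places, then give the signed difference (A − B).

A: hapax=1, V=4, ratio=0.250
B: hapax=1, V=4, ratio=0.250
Difference = 0.250 − 0.250 = 0.000

0.000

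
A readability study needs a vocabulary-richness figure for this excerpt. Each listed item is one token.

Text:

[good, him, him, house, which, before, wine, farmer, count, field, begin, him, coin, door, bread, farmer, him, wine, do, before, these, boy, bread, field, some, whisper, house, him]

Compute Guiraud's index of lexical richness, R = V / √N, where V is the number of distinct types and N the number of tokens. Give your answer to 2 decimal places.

N = 28, V = 18.
√N = 5.291503
R = 18 / 5.291503 = 3.40

3.40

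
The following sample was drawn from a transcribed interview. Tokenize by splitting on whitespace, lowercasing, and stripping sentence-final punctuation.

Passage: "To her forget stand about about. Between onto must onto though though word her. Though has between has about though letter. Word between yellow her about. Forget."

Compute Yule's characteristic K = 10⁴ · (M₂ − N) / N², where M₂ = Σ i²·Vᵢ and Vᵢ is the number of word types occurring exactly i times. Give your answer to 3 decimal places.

Frequencies: about:4, though:4, her:3, between:3, forget:2, onto:2, word:2, has:2, to:1, stand:1, must:1, letter:1, yellow:1
N = 27. Frequency spectrum: V_1=5, V_2=4, V_3=2, V_4=2
M₂ = 1²·5 + 2²·4 + 3²·2 + 4²·2 = 71
K = 10000 × (71 − 27) / 27² = 603.567

603.567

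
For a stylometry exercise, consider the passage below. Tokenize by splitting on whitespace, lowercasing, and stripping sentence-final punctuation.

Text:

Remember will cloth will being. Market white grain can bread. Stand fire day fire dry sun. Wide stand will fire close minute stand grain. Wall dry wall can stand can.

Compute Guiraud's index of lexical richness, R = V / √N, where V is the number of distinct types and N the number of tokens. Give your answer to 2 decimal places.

N = 30, V = 18.
√N = 5.477226
R = 18 / 5.477226 = 3.29

3.29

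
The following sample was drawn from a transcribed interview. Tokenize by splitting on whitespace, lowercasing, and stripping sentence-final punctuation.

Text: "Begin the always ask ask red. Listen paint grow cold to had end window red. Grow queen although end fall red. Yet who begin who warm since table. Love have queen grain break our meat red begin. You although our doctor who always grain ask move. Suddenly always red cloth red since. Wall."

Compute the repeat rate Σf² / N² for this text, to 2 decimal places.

0.04

Frequencies: red:6, begin:3, always:3, ask:3, who:3, grow:2, end:2, queen:2, although:2, since:2, grain:2, our:2, the:1, listen:1, paint:1, cold:1, to:1, had:1, window:1, fall:1, … (13 more, each freq 1)
Σf² = 121; N² = 2809
Repeat rate = 121 / 2809 = 0.04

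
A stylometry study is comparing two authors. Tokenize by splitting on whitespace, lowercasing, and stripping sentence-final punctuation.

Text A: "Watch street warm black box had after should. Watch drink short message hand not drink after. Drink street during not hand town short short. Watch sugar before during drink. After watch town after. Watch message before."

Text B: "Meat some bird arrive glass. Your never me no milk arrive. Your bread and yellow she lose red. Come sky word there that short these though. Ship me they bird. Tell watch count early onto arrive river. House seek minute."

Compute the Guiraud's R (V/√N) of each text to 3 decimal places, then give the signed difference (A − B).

A: V=17, N=36, R=2.833
B: V=35, N=40, R=5.534
Difference = 2.833 − 5.534 = -2.701

-2.701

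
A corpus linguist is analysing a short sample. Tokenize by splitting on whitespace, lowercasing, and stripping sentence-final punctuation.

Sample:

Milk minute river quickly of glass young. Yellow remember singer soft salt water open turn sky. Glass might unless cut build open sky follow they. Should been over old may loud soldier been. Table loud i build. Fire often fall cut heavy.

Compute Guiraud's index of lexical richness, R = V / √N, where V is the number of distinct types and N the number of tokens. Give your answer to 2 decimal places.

5.40

N = 42, V = 35.
√N = 6.480741
R = 35 / 6.480741 = 5.40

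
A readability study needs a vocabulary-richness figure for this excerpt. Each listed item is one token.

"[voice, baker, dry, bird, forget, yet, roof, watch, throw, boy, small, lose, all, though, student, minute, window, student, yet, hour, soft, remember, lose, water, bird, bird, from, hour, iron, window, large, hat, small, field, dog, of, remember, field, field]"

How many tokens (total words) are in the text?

39

Tokens: voice, baker, dry, bird, forget, yet, roof, watch, throw, boy, small, lose, all, though, student, minute, window, student, yet, hour, soft, remember, lose, water, bird, bird, from, hour, iron, window, large, hat, small, field, dog, of, remember, field, field
N = 39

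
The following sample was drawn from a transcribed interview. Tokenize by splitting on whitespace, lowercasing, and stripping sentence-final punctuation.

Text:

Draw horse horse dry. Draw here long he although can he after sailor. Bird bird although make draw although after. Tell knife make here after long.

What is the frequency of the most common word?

3

Frequencies: draw:3, although:3, after:3, horse:2, here:2, long:2, he:2, bird:2, make:2, dry:1, can:1, sailor:1, tell:1, knife:1
Most common: 'draw' with frequency 3.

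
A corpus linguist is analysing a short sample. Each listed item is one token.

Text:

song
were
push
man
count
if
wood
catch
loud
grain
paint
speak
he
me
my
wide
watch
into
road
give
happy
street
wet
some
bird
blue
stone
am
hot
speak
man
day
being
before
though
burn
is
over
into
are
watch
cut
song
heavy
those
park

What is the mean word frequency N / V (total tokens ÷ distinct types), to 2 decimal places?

N = 46 tokens, V = 41 types.
Mean frequency = N / V = 46 / 41 = 1.12

1.12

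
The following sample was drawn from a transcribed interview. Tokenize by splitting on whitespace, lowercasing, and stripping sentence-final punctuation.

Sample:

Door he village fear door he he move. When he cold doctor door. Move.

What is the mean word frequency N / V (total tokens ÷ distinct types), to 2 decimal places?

N = 14 tokens, V = 8 types.
Mean frequency = N / V = 14 / 8 = 1.75

1.75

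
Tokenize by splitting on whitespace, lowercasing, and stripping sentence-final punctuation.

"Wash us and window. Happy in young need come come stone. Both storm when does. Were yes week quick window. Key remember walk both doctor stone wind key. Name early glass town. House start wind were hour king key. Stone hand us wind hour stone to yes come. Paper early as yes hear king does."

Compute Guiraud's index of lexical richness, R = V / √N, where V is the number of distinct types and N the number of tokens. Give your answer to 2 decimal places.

4.85

N = 55, V = 36.
√N = 7.416198
R = 36 / 7.416198 = 4.85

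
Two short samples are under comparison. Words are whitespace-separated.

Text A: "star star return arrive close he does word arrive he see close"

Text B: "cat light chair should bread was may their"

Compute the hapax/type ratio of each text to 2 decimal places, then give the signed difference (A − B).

A: hapax=4, V=8, ratio=0.50
B: hapax=8, V=8, ratio=1.00
Difference = 0.50 − 1.00 = -0.50

-0.50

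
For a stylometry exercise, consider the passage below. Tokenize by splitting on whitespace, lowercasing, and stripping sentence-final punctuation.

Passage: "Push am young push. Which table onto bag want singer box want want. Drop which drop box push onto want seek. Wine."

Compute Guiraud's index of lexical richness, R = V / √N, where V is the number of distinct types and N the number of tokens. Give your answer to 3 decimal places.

2.772

N = 22, V = 13.
√N = 4.690416
R = 13 / 4.690416 = 2.772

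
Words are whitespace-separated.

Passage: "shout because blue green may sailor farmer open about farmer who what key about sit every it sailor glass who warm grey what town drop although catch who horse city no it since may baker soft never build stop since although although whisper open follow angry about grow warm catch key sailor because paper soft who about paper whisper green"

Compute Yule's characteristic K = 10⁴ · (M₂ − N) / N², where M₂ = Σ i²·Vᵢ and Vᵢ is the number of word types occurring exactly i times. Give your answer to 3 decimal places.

177.778

Frequencies: about:4, who:4, sailor:3, although:3, because:2, green:2, may:2, farmer:2, open:2, what:2, key:2, it:2, warm:2, catch:2, since:2, soft:2, whisper:2, paper:2, shout:1, blue:1, … (16 more, each freq 1)
N = 60. Frequency spectrum: V_1=18, V_2=14, V_3=2, V_4=2
M₂ = 1²·18 + 2²·14 + 3²·2 + 4²·2 = 124
K = 10000 × (124 − 60) / 60² = 177.778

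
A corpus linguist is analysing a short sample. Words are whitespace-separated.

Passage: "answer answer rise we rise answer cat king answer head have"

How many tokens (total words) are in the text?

11

Tokens: answer, answer, rise, we, rise, answer, cat, king, answer, head, have
N = 11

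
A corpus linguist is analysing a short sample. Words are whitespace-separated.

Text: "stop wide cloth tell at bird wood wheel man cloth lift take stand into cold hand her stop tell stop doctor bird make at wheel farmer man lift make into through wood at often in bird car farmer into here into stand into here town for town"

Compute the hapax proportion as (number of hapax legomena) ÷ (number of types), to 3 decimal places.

Frequencies: into:5, stop:3, at:3, bird:3, cloth:2, tell:2, wood:2, wheel:2, man:2, lift:2, stand:2, make:2, farmer:2, here:2, town:2, wide:1, take:1, cold:1, hand:1, her:1, … (6 more, each freq 1)
Hapax count = 11; type count = 26.
Ratio = 11 / 26 = 0.423

0.423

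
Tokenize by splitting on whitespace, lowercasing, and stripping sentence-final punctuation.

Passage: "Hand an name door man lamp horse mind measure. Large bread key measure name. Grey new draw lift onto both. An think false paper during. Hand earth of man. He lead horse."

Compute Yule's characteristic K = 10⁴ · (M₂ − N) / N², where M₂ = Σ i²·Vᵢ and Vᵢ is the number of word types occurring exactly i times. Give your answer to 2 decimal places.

117.19

Frequencies: hand:2, an:2, name:2, man:2, horse:2, measure:2, door:1, lamp:1, mind:1, large:1, bread:1, key:1, grey:1, new:1, draw:1, lift:1, onto:1, both:1, think:1, false:1, … (6 more, each freq 1)
N = 32. Frequency spectrum: V_1=20, V_2=6
M₂ = 1²·20 + 2²·6 = 44
K = 10000 × (44 − 32) / 32² = 117.19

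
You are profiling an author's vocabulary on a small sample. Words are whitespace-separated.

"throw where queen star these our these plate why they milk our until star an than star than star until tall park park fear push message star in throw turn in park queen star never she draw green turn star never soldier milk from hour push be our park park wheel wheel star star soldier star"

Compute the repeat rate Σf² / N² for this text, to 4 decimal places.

0.0625

Frequencies: star:10, park:5, our:3, throw:2, queen:2, these:2, milk:2, until:2, than:2, push:2, in:2, turn:2, never:2, soldier:2, wheel:2, where:1, plate:1, why:1, they:1, an:1, … (9 more, each freq 1)
Σf² = 196; N² = 3136
Repeat rate = 196 / 3136 = 0.0625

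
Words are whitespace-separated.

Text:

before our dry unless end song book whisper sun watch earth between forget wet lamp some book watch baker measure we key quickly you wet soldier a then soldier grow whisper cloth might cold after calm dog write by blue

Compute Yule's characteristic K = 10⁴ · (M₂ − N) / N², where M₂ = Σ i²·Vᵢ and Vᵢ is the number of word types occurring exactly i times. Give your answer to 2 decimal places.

62.50

Frequencies: book:2, whisper:2, watch:2, wet:2, soldier:2, before:1, our:1, dry:1, unless:1, end:1, song:1, sun:1, earth:1, between:1, forget:1, lamp:1, some:1, baker:1, measure:1, we:1, … (15 more, each freq 1)
N = 40. Frequency spectrum: V_1=30, V_2=5
M₂ = 1²·30 + 2²·5 = 50
K = 10000 × (50 − 40) / 40² = 62.50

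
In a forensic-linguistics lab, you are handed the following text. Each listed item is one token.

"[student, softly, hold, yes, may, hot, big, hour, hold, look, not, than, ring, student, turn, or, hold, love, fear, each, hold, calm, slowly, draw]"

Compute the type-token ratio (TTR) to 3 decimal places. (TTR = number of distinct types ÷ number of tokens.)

N = 24 tokens, V = 20 types.
TTR = V / N = 20 / 24 = 0.833

0.833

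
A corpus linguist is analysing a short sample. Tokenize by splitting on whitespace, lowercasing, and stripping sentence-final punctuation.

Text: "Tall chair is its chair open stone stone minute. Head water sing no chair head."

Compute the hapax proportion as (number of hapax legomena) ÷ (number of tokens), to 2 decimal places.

Frequencies: chair:3, stone:2, head:2, tall:1, is:1, its:1, open:1, minute:1, water:1, sing:1, no:1
Hapax count = 8; token count = 15.
Ratio = 8 / 15 = 0.53

0.53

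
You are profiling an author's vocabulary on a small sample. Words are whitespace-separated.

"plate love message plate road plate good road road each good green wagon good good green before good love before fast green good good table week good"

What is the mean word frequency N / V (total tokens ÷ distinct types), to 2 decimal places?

N = 27 tokens, V = 12 types.
Mean frequency = N / V = 27 / 12 = 2.25

2.25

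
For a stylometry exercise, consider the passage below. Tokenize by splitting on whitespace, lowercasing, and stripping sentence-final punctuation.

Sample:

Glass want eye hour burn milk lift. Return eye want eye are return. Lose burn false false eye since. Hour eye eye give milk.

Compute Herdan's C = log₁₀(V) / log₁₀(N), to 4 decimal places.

N = 24, V = 13.
log₁₀(V) = 1.113943, log₁₀(N) = 1.380211
C = 1.113943 / 1.380211 = 0.8071

0.8071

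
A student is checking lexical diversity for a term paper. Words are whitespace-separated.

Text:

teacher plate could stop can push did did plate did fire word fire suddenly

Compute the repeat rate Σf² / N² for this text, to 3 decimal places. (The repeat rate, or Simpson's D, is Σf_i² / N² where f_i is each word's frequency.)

0.122

Frequencies: did:3, plate:2, fire:2, teacher:1, could:1, stop:1, can:1, push:1, word:1, suddenly:1
Σf² = 24; N² = 196
Repeat rate = 24 / 196 = 0.122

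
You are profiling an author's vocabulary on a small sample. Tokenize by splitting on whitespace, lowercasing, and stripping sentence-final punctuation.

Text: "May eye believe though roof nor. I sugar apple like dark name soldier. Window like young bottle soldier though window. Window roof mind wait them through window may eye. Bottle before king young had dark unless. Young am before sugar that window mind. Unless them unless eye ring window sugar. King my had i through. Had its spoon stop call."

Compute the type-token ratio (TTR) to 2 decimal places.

0.53

N = 60 tokens, V = 32 types.
TTR = V / N = 32 / 60 = 0.53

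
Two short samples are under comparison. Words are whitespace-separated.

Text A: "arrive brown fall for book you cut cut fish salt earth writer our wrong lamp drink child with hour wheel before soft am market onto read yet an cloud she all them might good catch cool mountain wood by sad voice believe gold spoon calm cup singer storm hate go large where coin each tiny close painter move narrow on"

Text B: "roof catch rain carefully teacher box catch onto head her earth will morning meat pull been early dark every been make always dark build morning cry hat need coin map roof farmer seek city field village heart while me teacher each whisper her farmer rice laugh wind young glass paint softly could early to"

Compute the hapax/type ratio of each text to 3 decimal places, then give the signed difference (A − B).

A: hapax=58, V=59, ratio=0.983
B: hapax=36, V=45, ratio=0.800
Difference = 0.983 − 0.800 = 0.183

0.183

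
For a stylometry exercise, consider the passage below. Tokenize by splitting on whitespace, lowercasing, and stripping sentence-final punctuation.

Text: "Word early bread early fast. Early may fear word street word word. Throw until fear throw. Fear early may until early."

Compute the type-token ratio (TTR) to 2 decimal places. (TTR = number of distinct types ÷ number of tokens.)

0.43

N = 21 tokens, V = 9 types.
TTR = V / N = 9 / 21 = 0.43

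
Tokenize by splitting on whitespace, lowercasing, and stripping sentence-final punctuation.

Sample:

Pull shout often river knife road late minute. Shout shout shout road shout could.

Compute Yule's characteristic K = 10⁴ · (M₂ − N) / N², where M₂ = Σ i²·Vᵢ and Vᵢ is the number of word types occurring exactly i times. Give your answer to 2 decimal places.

1122.45

Frequencies: shout:5, road:2, pull:1, often:1, river:1, knife:1, late:1, minute:1, could:1
N = 14. Frequency spectrum: V_1=7, V_2=1, V_5=1
M₂ = 1²·7 + 2²·1 + 5²·1 = 36
K = 10000 × (36 − 14) / 14² = 1122.45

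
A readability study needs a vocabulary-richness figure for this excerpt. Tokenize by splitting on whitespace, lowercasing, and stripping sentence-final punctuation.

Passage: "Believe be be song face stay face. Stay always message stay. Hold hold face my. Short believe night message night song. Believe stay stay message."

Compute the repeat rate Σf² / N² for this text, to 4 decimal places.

0.1136

Frequencies: stay:5, believe:3, face:3, message:3, be:2, song:2, hold:2, night:2, always:1, my:1, short:1
Σf² = 71; N² = 625
Repeat rate = 71 / 625 = 0.1136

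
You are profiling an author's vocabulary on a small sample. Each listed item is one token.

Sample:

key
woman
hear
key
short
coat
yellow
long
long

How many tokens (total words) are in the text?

Tokens: key, woman, hear, key, short, coat, yellow, long, long
N = 9

9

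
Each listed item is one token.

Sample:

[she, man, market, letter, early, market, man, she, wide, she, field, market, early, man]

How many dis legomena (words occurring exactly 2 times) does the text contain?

Frequencies: she:3, man:3, market:3, early:2, letter:1, wide:1, field:1
Words with frequency 2: early

1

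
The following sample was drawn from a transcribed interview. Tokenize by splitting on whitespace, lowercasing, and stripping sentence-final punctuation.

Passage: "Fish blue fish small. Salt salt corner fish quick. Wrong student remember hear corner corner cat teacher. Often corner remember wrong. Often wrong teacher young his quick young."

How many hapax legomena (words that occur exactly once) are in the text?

Frequencies: corner:4, fish:3, wrong:3, salt:2, quick:2, remember:2, teacher:2, often:2, young:2, blue:1, small:1, student:1, hear:1, cat:1, his:1
Hapax (freq=1): blue, cat, hear, his, small, student

6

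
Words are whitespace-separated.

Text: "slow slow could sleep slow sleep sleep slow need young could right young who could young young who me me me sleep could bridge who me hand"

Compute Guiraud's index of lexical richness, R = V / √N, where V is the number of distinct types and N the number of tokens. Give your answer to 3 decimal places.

1.925

N = 27, V = 10.
√N = 5.196152
R = 10 / 5.196152 = 1.925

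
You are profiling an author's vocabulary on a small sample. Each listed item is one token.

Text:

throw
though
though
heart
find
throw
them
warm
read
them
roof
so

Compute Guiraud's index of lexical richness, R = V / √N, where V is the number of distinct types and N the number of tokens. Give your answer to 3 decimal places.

N = 12, V = 9.
√N = 3.464102
R = 9 / 3.464102 = 2.598

2.598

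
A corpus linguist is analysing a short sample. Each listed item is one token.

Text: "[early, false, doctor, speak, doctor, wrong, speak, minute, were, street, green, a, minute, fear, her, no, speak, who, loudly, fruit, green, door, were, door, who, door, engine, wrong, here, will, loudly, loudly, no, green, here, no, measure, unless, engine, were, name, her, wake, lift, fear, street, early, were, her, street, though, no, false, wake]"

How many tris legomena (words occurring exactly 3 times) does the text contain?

6

Frequencies: were:4, no:4, speak:3, street:3, green:3, her:3, loudly:3, door:3, early:2, false:2, doctor:2, wrong:2, minute:2, fear:2, who:2, engine:2, here:2, wake:2, a:1, fruit:1, … (6 more, each freq 1)
Words with frequency 3: door, green, her, loudly, speak, street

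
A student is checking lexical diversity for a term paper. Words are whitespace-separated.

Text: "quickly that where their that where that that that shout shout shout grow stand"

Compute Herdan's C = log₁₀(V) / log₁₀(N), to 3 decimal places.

0.737

N = 14, V = 7.
log₁₀(V) = 0.845098, log₁₀(N) = 1.146128
C = 0.845098 / 1.146128 = 0.737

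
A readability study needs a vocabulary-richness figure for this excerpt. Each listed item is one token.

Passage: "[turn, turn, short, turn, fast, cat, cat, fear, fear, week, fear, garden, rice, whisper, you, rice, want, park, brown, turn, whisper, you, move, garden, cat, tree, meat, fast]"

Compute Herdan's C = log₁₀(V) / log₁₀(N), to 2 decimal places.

0.83

N = 28, V = 16.
log₁₀(V) = 1.204120, log₁₀(N) = 1.447158
C = 1.204120 / 1.447158 = 0.83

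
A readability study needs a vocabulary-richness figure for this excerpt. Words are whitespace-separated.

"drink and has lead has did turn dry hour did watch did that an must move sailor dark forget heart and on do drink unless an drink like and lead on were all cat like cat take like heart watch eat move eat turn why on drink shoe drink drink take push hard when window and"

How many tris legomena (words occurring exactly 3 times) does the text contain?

3

Frequencies: drink:6, and:4, did:3, on:3, like:3, has:2, lead:2, turn:2, watch:2, an:2, move:2, heart:2, cat:2, take:2, eat:2, dry:1, hour:1, that:1, must:1, sailor:1, … (12 more, each freq 1)
Words with frequency 3: did, like, on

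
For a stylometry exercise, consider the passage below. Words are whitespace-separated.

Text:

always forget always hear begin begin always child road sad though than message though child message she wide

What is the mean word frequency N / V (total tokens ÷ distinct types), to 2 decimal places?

N = 18 tokens, V = 12 types.
Mean frequency = N / V = 18 / 12 = 1.50

1.50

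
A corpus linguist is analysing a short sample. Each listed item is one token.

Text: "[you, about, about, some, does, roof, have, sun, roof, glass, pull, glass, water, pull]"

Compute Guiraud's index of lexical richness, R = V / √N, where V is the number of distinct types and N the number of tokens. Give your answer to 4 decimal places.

N = 14, V = 10.
√N = 3.741657
R = 10 / 3.741657 = 2.6726

2.6726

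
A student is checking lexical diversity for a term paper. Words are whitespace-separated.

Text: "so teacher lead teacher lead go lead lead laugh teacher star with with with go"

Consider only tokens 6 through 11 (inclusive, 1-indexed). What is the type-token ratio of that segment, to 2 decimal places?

0.83

Segment tokens 6–11: go, lead, lead, laugh, teacher, star
Segment N = 6, segment V = 5.
TTR = 5 / 6 = 0.83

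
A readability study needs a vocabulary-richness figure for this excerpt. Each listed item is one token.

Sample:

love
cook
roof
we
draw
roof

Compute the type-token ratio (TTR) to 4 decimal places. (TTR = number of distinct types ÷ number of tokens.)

0.8333

N = 6 tokens, V = 5 types.
TTR = V / N = 5 / 6 = 0.8333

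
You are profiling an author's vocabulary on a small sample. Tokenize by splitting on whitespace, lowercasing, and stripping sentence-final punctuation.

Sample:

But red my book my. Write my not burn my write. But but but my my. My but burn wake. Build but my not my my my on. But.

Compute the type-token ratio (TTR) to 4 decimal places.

N = 29 tokens, V = 10 types.
TTR = V / N = 10 / 29 = 0.3448

0.3448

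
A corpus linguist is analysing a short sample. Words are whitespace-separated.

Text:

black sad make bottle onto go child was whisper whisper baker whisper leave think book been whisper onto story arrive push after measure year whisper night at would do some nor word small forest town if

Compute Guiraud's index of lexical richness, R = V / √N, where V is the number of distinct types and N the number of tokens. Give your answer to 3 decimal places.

5.167

N = 36, V = 31.
√N = 6.000000
R = 31 / 6.000000 = 5.167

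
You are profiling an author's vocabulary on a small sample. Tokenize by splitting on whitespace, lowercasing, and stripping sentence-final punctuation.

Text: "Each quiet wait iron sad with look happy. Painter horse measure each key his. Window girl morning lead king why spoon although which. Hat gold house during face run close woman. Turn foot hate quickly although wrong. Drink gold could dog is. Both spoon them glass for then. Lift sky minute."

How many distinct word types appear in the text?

Distinct types: {although, both, close, could, dog, drink, during, each, face, foot, for, girl, glass, gold, happy, hat, hate, his, horse, house, iron, is, key, king, lead, lift, look, measure, minute, morning, painter, quickly, quiet, run, sad, sky, spoon, them, then, turn, wait, which, why, window, with, woman, wrong}
V = 47

47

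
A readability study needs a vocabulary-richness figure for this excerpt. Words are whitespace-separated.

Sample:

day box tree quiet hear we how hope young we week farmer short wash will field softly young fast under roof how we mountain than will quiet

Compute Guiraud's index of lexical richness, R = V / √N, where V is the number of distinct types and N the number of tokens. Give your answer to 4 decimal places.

4.0415

N = 27, V = 21.
√N = 5.196152
R = 21 / 5.196152 = 4.0415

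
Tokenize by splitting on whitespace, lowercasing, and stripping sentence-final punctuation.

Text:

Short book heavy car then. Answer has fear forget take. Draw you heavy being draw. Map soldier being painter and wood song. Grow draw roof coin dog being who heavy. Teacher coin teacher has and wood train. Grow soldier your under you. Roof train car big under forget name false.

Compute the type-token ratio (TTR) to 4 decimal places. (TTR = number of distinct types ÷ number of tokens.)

0.6200

N = 50 tokens, V = 31 types.
TTR = V / N = 31 / 50 = 0.6200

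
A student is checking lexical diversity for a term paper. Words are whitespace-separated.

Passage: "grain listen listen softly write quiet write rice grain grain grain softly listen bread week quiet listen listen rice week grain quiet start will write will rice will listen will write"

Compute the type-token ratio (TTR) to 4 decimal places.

N = 31 tokens, V = 10 types.
TTR = V / N = 10 / 31 = 0.3226

0.3226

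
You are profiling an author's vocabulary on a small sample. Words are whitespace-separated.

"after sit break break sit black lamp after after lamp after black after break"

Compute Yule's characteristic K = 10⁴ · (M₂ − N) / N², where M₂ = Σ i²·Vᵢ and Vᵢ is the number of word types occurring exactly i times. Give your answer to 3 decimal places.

1632.653

Frequencies: after:5, break:3, sit:2, black:2, lamp:2
N = 14. Frequency spectrum: V_2=3, V_3=1, V_5=1
M₂ = 2²·3 + 3²·1 + 5²·1 = 46
K = 10000 × (46 − 14) / 14² = 1632.653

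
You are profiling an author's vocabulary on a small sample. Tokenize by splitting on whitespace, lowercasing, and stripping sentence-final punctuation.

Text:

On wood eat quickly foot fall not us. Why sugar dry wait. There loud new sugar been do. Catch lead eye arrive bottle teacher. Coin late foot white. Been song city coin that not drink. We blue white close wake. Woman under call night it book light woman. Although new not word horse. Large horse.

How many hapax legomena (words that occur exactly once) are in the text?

36

Frequencies: not:3, foot:2, sugar:2, new:2, been:2, coin:2, white:2, woman:2, horse:2, on:1, wood:1, eat:1, quickly:1, fall:1, us:1, why:1, dry:1, wait:1, there:1, loud:1, … (25 more, each freq 1)
Hapax (freq=1): although, arrive, blue, book, bottle, call, catch, city, close, do, drink, dry, eat, eye, fall, it, large, late, lead, light, loud, night, on, quickly, song, teacher, that, there, under, us, wait, wake, we, why, wood, word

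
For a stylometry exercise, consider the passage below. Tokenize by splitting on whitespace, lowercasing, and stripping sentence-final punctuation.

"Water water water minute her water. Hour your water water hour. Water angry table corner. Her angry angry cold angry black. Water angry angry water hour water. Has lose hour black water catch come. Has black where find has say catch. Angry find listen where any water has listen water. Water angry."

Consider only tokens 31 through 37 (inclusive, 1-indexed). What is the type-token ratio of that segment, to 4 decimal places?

Segment tokens 31–37: black, water, catch, come, has, black, where
Segment N = 7, segment V = 6.
TTR = 6 / 7 = 0.8571

0.8571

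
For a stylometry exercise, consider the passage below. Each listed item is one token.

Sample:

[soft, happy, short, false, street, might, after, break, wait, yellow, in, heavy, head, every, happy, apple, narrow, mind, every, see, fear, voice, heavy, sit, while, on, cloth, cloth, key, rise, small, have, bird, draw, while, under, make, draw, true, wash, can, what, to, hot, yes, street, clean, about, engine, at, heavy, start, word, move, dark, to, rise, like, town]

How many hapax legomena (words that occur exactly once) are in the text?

Frequencies: heavy:3, happy:2, street:2, every:2, while:2, cloth:2, rise:2, draw:2, to:2, soft:1, short:1, false:1, might:1, after:1, break:1, wait:1, yellow:1, in:1, head:1, apple:1, … (29 more, each freq 1)
Hapax (freq=1): about, after, apple, at, bird, break, can, clean, dark, engine, false, fear, have, head, hot, in, key, like, make, might, mind, move, narrow, on, see, short, sit, small, soft, start, town, true, under, voice, wait, wash, what, word, yellow, yes

40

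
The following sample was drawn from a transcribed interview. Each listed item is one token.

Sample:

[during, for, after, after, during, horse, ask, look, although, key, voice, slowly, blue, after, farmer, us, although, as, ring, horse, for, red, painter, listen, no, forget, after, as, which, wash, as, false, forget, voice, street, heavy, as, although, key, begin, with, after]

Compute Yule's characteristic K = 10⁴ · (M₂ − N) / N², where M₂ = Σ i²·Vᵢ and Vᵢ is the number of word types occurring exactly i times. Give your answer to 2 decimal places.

283.45

Frequencies: after:5, as:4, although:3, during:2, for:2, horse:2, key:2, voice:2, forget:2, ask:1, look:1, slowly:1, blue:1, farmer:1, us:1, ring:1, red:1, painter:1, listen:1, no:1, … (7 more, each freq 1)
N = 42. Frequency spectrum: V_1=18, V_2=6, V_3=1, V_4=1, V_5=1
M₂ = 1²·18 + 2²·6 + 3²·1 + 4²·1 + 5²·1 = 92
K = 10000 × (92 − 42) / 42² = 283.45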